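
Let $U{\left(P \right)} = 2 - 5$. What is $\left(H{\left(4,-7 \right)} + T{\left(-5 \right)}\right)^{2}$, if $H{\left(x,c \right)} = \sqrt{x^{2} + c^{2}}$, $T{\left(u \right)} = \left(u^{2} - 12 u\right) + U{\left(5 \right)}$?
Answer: $\left(82 + \sqrt{65}\right)^{2} \approx 8111.2$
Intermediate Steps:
$U{\left(P \right)} = -3$ ($U{\left(P \right)} = 2 - 5 = -3$)
$T{\left(u \right)} = -3 + u^{2} - 12 u$ ($T{\left(u \right)} = \left(u^{2} - 12 u\right) - 3 = -3 + u^{2} - 12 u$)
$H{\left(x,c \right)} = \sqrt{c^{2} + x^{2}}$
$\left(H{\left(4,-7 \right)} + T{\left(-5 \right)}\right)^{2} = \left(\sqrt{\left(-7\right)^{2} + 4^{2}} - \left(-57 - 25\right)\right)^{2} = \left(\sqrt{49 + 16} + \left(-3 + 25 + 60\right)\right)^{2} = \left(\sqrt{65} + 82\right)^{2} = \left(82 + \sqrt{65}\right)^{2}$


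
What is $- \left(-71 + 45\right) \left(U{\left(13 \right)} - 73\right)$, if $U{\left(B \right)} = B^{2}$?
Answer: $2496$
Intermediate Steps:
$- \left(-71 + 45\right) \left(U{\left(13 \right)} - 73\right) = - \left(-71 + 45\right) \left(13^{2} - 73\right) = - \left(-26\right) \left(169 - 73\right) = - \left(-26\right) 96 = \left(-1\right) \left(-2496\right) = 2496$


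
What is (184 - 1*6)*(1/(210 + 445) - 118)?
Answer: -13757442/655 ≈ -21004.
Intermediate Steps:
(184 - 1*6)*(1/(210 + 445) - 118) = (184 - 6)*(1/655 - 118) = 178*(1/655 - 118) = 178*(-77289/655) = -13757442/655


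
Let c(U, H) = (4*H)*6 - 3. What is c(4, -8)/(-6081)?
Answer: 65/2027 ≈ 0.032067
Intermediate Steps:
c(U, H) = -3 + 24*H (c(U, H) = 24*H - 3 = -3 + 24*H)
c(4, -8)/(-6081) = (-3 + 24*(-8))/(-6081) = (-3 - 192)*(-1/6081) = -195*(-1/6081) = 65/2027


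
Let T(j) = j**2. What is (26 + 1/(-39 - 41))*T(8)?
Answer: 8316/5 ≈ 1663.2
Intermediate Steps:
(26 + 1/(-39 - 41))*T(8) = (26 + 1/(-39 - 41))*8**2 = (26 + 1/(-80))*64 = (26 - 1/80)*64 = (2079/80)*64 = 8316/5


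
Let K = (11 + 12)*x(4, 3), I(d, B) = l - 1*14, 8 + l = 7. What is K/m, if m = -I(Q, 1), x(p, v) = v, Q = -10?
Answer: 23/5 ≈ 4.6000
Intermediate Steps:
l = -1 (l = -8 + 7 = -1)
I(d, B) = -15 (I(d, B) = -1 - 1*14 = -1 - 14 = -15)
K = 69 (K = (11 + 12)*3 = 23*3 = 69)
m = 15 (m = -1*(-15) = 15)
K/m = 69/15 = 69*(1/15) = 23/5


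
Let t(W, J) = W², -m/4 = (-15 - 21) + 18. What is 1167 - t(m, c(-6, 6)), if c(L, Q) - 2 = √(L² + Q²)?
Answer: -4017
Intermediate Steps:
c(L, Q) = 2 + √(L² + Q²)
m = 72 (m = -4*((-15 - 21) + 18) = -4*(-36 + 18) = -4*(-18) = 72)
1167 - t(m, c(-6, 6)) = 1167 - 1*72² = 1167 - 1*5184 = 1167 - 5184 = -4017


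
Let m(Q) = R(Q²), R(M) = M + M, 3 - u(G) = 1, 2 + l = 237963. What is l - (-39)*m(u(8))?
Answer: 238273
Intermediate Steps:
l = 237961 (l = -2 + 237963 = 237961)
u(G) = 2 (u(G) = 3 - 1*1 = 3 - 1 = 2)
R(M) = 2*M
m(Q) = 2*Q²
l - (-39)*m(u(8)) = 237961 - (-39)*2*2² = 237961 - (-39)*2*4 = 237961 - (-39)*8 = 237961 - 1*(-312) = 237961 + 312 = 238273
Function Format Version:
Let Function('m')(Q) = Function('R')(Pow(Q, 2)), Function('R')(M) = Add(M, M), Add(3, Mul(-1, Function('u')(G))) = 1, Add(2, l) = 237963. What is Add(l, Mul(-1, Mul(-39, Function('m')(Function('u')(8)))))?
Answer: 238273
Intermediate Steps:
l = 237961 (l = Add(-2, 237963) = 237961)
Function('u')(G) = 2 (Function('u')(G) = Add(3, Mul(-1, 1)) = Add(3, -1) = 2)
Function('R')(M) = Mul(2, M)
Function('m')(Q) = Mul(2, Pow(Q, 2))
Add(l, Mul(-1, Mul(-39, Function('m')(Function('u')(8))))) = Add(237961, Mul(-1, Mul(-39, Mul(2, Pow(2, 2))))) = Add(237961, Mul(-1, Mul(-39, Mul(2, 4)))) = Add(237961, Mul(-1, Mul(-39, 8))) = Add(237961, Mul(-1, -312)) = Add(237961, 312) = 238273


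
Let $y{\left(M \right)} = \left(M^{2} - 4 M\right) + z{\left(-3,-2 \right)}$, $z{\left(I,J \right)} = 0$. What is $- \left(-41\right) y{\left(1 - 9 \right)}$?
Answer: $3936$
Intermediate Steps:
$y{\left(M \right)} = M^{2} - 4 M$ ($y{\left(M \right)} = \left(M^{2} - 4 M\right) + 0 = M^{2} - 4 M$)
$- \left(-41\right) y{\left(1 - 9 \right)} = - \left(-41\right) \left(1 - 9\right) \left(-4 + \left(1 - 9\right)\right) = - \left(-41\right) \left(- 8 \left(-4 - 8\right)\right) = - \left(-41\right) \left(\left(-8\right) \left(-12\right)\right) = - \left(-41\right) 96 = \left(-1\right) \left(-3936\right) = 3936$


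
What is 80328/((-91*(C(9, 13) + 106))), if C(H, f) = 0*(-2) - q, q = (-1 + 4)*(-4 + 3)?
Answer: -80328/9919 ≈ -8.0984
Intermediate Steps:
q = -3 (q = 3*(-1) = -3)
C(H, f) = 3 (C(H, f) = 0*(-2) - 1*(-3) = 0 + 3 = 3)
80328/((-91*(C(9, 13) + 106))) = 80328/((-91*(3 + 106))) = 80328/((-91*109)) = 80328/(-9919) = 80328*(-1/9919) = -80328/9919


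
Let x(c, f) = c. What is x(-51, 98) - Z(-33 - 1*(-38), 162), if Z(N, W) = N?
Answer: -56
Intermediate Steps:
x(-51, 98) - Z(-33 - 1*(-38), 162) = -51 - (-33 - 1*(-38)) = -51 - (-33 + 38) = -51 - 1*5 = -51 - 5 = -56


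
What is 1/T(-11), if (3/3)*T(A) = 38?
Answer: 1/38 ≈ 0.026316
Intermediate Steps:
T(A) = 38
1/T(-11) = 1/38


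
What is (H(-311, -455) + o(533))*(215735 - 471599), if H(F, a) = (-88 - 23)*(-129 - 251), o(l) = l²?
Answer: -83480491416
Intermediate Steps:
H(F, a) = 42180 (H(F, a) = -111*(-380) = 42180)
(H(-311, -455) + o(533))*(215735 - 471599) = (42180 + 533²)*(215735 - 471599) = (42180 + 284089)*(-255864) = 326269*(-255864) = -83480491416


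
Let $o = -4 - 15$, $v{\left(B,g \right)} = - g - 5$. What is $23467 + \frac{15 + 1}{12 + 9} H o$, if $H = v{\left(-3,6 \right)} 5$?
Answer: $\frac{509527}{21} \approx 24263.0$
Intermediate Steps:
$v{\left(B,g \right)} = -5 - g$
$o = -19$
$H = -55$ ($H = \left(-5 - 6\right) 5 = \left(-11\right) 5 = -55$)
$23467 + \frac{15 + 1}{12 + 9} H o = 23467 + \frac{15 + 1}{12 + 9} \left(-55\right) \left(-19\right) = 23467 + \frac{16}{21} \left(-55\right) \left(-19\right) = 23467 - - \frac{16720}{21} = 23467 + \frac{16720}{21} = \frac{509527}{21}$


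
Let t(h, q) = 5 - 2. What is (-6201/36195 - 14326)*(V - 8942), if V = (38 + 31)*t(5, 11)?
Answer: 301960663979/2413 ≈ 1.2514e+8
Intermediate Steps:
t(h, q) = 3
V = 207 (V = (38 + 31)*3 = 69*3 = 207)
(-6201/36195 - 14326)*(V - 8942) = (-6201/36195 - 14326)*(207 - 8942) = (-6201*1/36195 - 14326)*(-8735) = (-2067/12065 - 14326)*(-8735) = -172845257/12065*(-8735) = 301960663979/2413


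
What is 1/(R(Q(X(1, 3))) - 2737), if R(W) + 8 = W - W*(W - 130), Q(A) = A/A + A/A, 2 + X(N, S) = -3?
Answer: -1/2487 ≈ -0.00040209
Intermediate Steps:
X(N, S) = -5 (X(N, S) = -2 - 3 = -5)
Q(A) = 2 (Q(A) = 1 + 1 = 2)
R(W) = -8 + W - W*(-130 + W) (R(W) = -8 + (W - W*(W - 130)) = -8 + (W - W*(-130 + W)) = -8 + W - W*(-130 + W))
1/(R(Q(X(1, 3))) - 2737) = 1/((-8 - 1*2² + 131*2) - 2737) = 1/((-8 - 1*4 + 262) - 2737) = 1/((-8 - 4 + 262) - 2737) = 1/(250 - 2737) = 1/(-2487) = -1/2487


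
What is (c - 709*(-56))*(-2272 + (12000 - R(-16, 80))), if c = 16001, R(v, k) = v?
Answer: 542789520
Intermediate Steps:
(c - 709*(-56))*(-2272 + (12000 - R(-16, 80))) = (16001 - 709*(-56))*(-2272 + (12000 - 1*(-16))) = (16001 + 39704)*(-2272 + (12000 + 16)) = 55705*(-2272 + 12016) = 55705*9744 = 542789520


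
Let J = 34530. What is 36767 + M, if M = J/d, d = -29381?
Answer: 1080216697/29381 ≈ 36766.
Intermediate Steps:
M = -34530/29381 (M = 34530/(-29381) = 34530*(-1/29381) = -34530/29381 ≈ -1.1752)
36767 + M = 36767 - 34530/29381 = 1080216697/29381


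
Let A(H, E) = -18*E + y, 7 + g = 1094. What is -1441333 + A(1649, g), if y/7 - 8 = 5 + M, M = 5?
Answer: -1460773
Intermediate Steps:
g = 1087 (g = -7 + 1094 = 1087)
y = 126 (y = 56 + 7*(5 + 5) = 56 + 7*10 = 56 + 70 = 126)
A(H, E) = 126 - 18*E (A(H, E) = -18*E + 126 = 126 - 18*E)
-1441333 + A(1649, g) = -1441333 + (126 - 18*1087) = -1441333 + (126 - 19566) = -1441333 - 19440 = -1460773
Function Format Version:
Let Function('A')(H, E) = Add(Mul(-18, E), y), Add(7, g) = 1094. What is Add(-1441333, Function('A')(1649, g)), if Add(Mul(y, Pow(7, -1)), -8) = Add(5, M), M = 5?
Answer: -1460773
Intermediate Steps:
g = 1087 (g = Add(-7, 1094) = 1087)
y = 126 (y = Add(56, Mul(7, Add(5, 5))) = Add(56, Mul(7, 10)) = Add(56, 70) = 126)
Function('A')(H, E) = Add(126, Mul(-18, E)) (Function('A')(H, E) = Add(Mul(-18, E), 126) = Add(126, Mul(-18, E)))
Add(-1441333, Function('A')(1649, g)) = Add(-1441333, Add(126, Mul(-18, 1087))) = Add(-1441333, Add(126, -19566)) = Add(-1441333, -19440) = -1460773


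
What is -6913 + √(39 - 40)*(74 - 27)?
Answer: -6913 + 47*I ≈ -6913.0 + 47.0*I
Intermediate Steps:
-6913 + √(39 - 40)*(74 - 27) = -6913 + √(-1)*47 = -6913 + I*47 = -6913 + 47*I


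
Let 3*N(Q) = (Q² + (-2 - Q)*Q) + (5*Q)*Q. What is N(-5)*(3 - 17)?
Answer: -630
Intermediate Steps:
N(Q) = 2*Q² + Q*(-2 - Q)/3 (N(Q) = ((Q² + (-2 - Q)*Q) + (5*Q)*Q)/3 = ((Q² + Q*(-2 - Q)) + 5*Q²)/3 = (6*Q² + Q*(-2 - Q))/3 = 2*Q² + Q*(-2 - Q)/3)
N(-5)*(3 - 17) = ((⅓)*(-5)*(-2 + 5*(-5)))*(3 - 17) = ((⅓)*(-5)*(-2 - 25))*(-14) = ((⅓)*(-5)*(-27))*(-14) = 45*(-14) = -630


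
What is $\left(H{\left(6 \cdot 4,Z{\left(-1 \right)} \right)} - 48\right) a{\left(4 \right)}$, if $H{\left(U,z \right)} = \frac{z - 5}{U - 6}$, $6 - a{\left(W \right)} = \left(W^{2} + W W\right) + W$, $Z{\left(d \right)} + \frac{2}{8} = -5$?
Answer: $\frac{17485}{12} \approx 1457.1$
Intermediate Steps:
$Z{\left(d \right)} = - \frac{21}{4}$ ($Z{\left(d \right)} = - \frac{1}{4} - 5 = - \frac{21}{4}$)
$a{\left(W \right)} = 6 - W - 2 W^{2}$ ($a{\left(W \right)} = 6 - \left(\left(W^{2} + W W\right) + W\right) = 6 - \left(\left(W^{2} + W^{2}\right) + W\right) = 6 - \left(2 W^{2} + W\right) = 6 - \left(W + 2 W^{2}\right) = 6 - W - 2 W^{2}$)
$H{\left(U,z \right)} = \frac{-5 + z}{-6 + U}$
$\left(H{\left(6 \cdot 4,Z{\left(-1 \right)} \right)} - 48\right) a{\left(4 \right)} = \left(\frac{-5 - \frac{21}{4}}{-6 + 6 \cdot 4} - 48\right) \left(6 - 4 - 2 \cdot 4^{2}\right) = \left(\frac{1}{-6 + 24} \left(- \frac{41}{4}\right) - 48\right) \left(6 - 4 - 32\right) = \left(\frac{1}{18} \left(- \frac{41}{4}\right) - 48\right) \left(6 - 4 - 32\right) = \left(\frac{1}{18} \left(- \frac{41}{4}\right) - 48\right) \left(-30\right) = \left(- \frac{41}{72} - 48\right) \left(-30\right) = \left(- \frac{3497}{72}\right) \left(-30\right) = \frac{17485}{12}$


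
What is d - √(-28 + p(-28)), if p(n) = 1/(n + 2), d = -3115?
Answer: -3115 - 27*I*√26/26 ≈ -3115.0 - 5.2951*I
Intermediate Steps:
p(n) = 1/(2 + n)
d - √(-28 + p(-28)) = -3115 - √(-28 + 1/(2 - 28)) = -3115 - √(-28 + 1/(-26)) = -3115 - √(-28 - 1/26) = -3115 - √(-729/26) = -3115 - 27*I*√26/26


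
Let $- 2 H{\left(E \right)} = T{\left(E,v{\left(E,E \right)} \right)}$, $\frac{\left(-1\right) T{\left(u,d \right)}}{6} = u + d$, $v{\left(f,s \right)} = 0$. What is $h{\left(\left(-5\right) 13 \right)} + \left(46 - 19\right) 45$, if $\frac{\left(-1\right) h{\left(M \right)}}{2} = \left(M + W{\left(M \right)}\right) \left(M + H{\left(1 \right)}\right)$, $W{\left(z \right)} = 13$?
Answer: $-5233$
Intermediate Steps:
$T{\left(u,d \right)} = - 6 d - 6 u$ ($T{\left(u,d \right)} = - 6 \left(u + d\right) = - 6 \left(d + u\right) = - 6 d - 6 u$)
$H{\left(E \right)} = 3 E$ ($H{\left(E \right)} = - \frac{\left(-6\right) 0 - 6 E}{2} = - \frac{0 - 6 E}{2} = - \frac{\left(-6\right) E}{2} = 3 E$)
$h{\left(M \right)} = - 2 \left(3 + M\right) \left(13 + M\right)$ ($h{\left(M \right)} = - 2 \left(M + 13\right) \left(M + 3 \cdot 1\right) = - 2 \left(13 + M\right) \left(M + 3\right) = - 2 \left(13 + M\right) \left(3 + M\right) = - 2 \left(3 + M\right) \left(13 + M\right)$)
$h{\left(\left(-5\right) 13 \right)} + \left(46 - 19\right) 45 = \left(-78 - 32 \left(\left(-5\right) 13\right) - 2 \left(\left(-5\right) 13\right)^{2}\right) + \left(46 - 19\right) 45 = \left(-78 - -2080 - 2 \left(-65\right)^{2}\right) + 27 \cdot 45 = \left(-78 + 2080 - 8450\right) + 1215 = -6448 + 1215 = -5233$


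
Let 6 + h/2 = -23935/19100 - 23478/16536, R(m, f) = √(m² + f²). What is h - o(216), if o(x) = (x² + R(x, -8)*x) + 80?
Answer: -2366420603/50615 - 1728*√730 ≈ -93441.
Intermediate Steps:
R(m, f) = √(f² + m²)
o(x) = 80 + x² + x*√(64 + x²) (o(x) = (x² + √((-8)² + x²)*x) + 80 = (x² + √(64 + x²)*x) + 80 = (x² + x*√(64 + x²)) + 80 = 80 + x² + x*√(64 + x²))
h = -877963/50615 (h = -12 + 2*(-23935/19100 - 23478/16536) = -12 + 2*(-23935*1/19100 - 23478*1/16536) = -12 + 2*(-4787/3820 - 301/212) = -12 + 2*(-270583/101230) = -12 - 270583/50615 = -877963/50615 ≈ -17.346)
h - o(216) = -877963/50615 - (80 + 216² + 216*√(64 + 216²)) = -877963/50615 - (80 + 46656 + 216*√(64 + 46656)) = -877963/50615 - (80 + 46656 + 216*√46720) = -877963/50615 - (80 + 46656 + 216*(8*√730)) = -877963/50615 - (80 + 46656 + 1728*√730) = -877963/50615 - (46736 + 1728*√730) = -877963/50615 + (-46736 - 1728*√730) = -2366420603/50615 - 1728*√730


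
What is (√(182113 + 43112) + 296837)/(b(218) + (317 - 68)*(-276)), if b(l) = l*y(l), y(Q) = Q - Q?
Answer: -296837/68724 - 5*√1001/22908 ≈ -4.3262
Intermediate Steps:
y(Q) = 0
b(l) = 0 (b(l) = l*0 = 0)
(√(182113 + 43112) + 296837)/(b(218) + (317 - 68)*(-276)) = (√(182113 + 43112) + 296837)/(0 + (317 - 68)*(-276)) = (√225225 + 296837)/(0 + 249*(-276)) = (15*√1001 + 296837)/(0 - 68724) = (296837 + 15*√1001)/(-68724) = (296837 + 15*√1001)*(-1/68724) = -296837/68724 - 5*√1001/22908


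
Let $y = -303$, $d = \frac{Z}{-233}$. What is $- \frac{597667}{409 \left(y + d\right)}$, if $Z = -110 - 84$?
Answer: $\frac{139256411}{28795645} \approx 4.836$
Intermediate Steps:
$Z = -194$ ($Z = -110 - 84 = -194$)
$d = \frac{194}{233}$ ($d = - \frac{194}{-233} = \left(-194\right) \left(- \frac{1}{233}\right) = \frac{194}{233} \approx 0.83262$)
$- \frac{597667}{409 \left(y + d\right)} = - \frac{597667}{409 \left(-303 + \frac{194}{233}\right)} = - \frac{597667}{409 \left(- \frac{70405}{233}\right)} = - \frac{597667}{- \frac{28795645}{233}} = \left(-597667\right) \left(- \frac{233}{28795645}\right) = \frac{139256411}{28795645}$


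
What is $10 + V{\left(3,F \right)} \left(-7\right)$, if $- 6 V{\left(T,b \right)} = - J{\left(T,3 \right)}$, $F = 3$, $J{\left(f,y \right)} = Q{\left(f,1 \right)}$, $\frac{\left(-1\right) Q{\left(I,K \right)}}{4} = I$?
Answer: $24$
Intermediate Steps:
$Q{\left(I,K \right)} = - 4 I$
$J{\left(f,y \right)} = - 4 f$
$V{\left(T,b \right)} = - \frac{2 T}{3}$ ($V{\left(T,b \right)} = - \frac{\left(-1\right) \left(- 4 T\right)}{6} = - \frac{4 T}{6} = - \frac{2 T}{3}$)
$10 + V{\left(3,F \right)} \left(-7\right) = 10 + \left(- \frac{2}{3}\right) 3 \left(-7\right) = 10 - -14 = 10 + 14 = 24$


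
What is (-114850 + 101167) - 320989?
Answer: -334672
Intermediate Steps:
(-114850 + 101167) - 320989 = -13683 - 320989 = -334672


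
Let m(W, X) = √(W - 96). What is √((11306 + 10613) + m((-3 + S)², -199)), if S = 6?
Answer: √(21919 + I*√87) ≈ 148.05 + 0.0315*I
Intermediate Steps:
m(W, X) = √(-96 + W)
√((11306 + 10613) + m((-3 + S)², -199)) = √((11306 + 10613) + √(-96 + (-3 + 6)²)) = √(21919 + √(-96 + 3²)) = √(21919 + √(-96 + 9)) = √(21919 + √(-87)) = √(21919 + I*√87)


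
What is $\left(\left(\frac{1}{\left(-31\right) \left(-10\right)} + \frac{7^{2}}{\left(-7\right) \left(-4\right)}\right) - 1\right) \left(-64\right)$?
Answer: $- \frac{7472}{155} \approx -48.206$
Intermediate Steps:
$\left(\left(\frac{1}{\left(-31\right) \left(-10\right)} + \frac{7^{2}}{\left(-7\right) \left(-4\right)}\right) - 1\right) \left(-64\right) = \left(\left(\left(- \frac{1}{31}\right) \left(- \frac{1}{10}\right) + \frac{49}{28}\right) + \left(0 - 1\right)\right) \left(-64\right) = \left(\left(\frac{1}{310} + 49 \cdot \frac{1}{28}\right) - 1\right) \left(-64\right) = \left(\left(\frac{1}{310} + \frac{7}{4}\right) - 1\right) \left(-64\right) = \left(\frac{1087}{620} - 1\right) \left(-64\right) = \frac{467}{620} \left(-64\right) = - \frac{7472}{155}$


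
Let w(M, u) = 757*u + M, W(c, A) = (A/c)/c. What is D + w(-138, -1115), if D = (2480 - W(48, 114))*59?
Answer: -267984353/384 ≈ -6.9788e+5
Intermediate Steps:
W(c, A) = A/c²
w(M, u) = M + 757*u
D = 56185759/384 (D = (2480 - 114/48²)*59 = (2480 - 114/2304)*59 = (2480 - 1*19/384)*59 = (2480 - 19/384)*59 = (952301/384)*59 = 56185759/384 ≈ 1.4632e+5)
D + w(-138, -1115) = 56185759/384 + (-138 + 757*(-1115)) = 56185759/384 + (-138 - 844055) = 56185759/384 - 844193 = -267984353/384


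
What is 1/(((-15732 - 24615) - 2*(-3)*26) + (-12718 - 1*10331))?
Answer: -1/63240 ≈ -1.5813e-5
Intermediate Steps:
1/(((-15732 - 24615) - 2*(-3)*26) + (-12718 - 1*10331)) = 1/((-40347 + 6*26) + (-12718 - 10331)) = 1/((-40347 + 156) - 23049) = 1/(-40191 - 23049) = 1/(-63240) = -1/63240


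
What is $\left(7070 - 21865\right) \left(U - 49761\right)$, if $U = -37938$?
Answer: $1297506705$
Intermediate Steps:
$\left(7070 - 21865\right) \left(U - 49761\right) = \left(7070 - 21865\right) \left(-37938 - 49761\right) = \left(-14795\right) \left(-87699\right) = 1297506705$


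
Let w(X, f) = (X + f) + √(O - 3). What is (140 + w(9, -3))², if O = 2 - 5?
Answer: (146 + I*√6)² ≈ 21310.0 + 715.25*I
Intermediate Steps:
O = -3
w(X, f) = X + f + I*√6 (w(X, f) = (X + f) + √(-3 - 3) = (X + f) + √(-6) = (X + f) + I*√6 = X + f + I*√6)
(140 + w(9, -3))² = (140 + (9 - 3 + I*√6))² = (140 + (6 + I*√6))² = (146 + I*√6)²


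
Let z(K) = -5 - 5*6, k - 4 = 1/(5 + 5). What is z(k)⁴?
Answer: 1500625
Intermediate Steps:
k = 41/10 (k = 4 + 1/(5 + 5) = 4 + 1/10 = 4 + ⅒ = 41/10 ≈ 4.1000)
z(K) = -35 (z(K) = -5 - 30 = -35)
z(k)⁴ = (-35)⁴ = 1500625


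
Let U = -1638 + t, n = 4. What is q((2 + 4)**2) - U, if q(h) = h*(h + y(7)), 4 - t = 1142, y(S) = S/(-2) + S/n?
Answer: 4009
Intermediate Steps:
y(S) = -S/4 (y(S) = S/(-2) + S/4 = S*(-1/2) + S*(1/4) = -S/2 + S/4 = -S/4)
t = -1138 (t = 4 - 1*1142 = 4 - 1142 = -1138)
U = -2776 (U = -1638 - 1138 = -2776)
q(h) = h*(-7/4 + h) (q(h) = h*(h - 1/4*7) = h*(h - 7/4) = h*(-7/4 + h))
q((2 + 4)**2) - U = (2 + 4)**2*(-7 + 4*(2 + 4)**2)/4 - 1*(-2776) = (1/4)*6**2*(-7 + 4*6**2) + 2776 = (1/4)*36*(-7 + 4*36) + 2776 = (1/4)*36*(-7 + 144) + 2776 = (1/4)*36*137 + 2776 = 1233 + 2776 = 4009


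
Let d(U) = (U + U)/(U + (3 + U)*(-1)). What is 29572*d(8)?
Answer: -473152/3 ≈ -1.5772e+5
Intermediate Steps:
d(U) = -2*U/3 (d(U) = (2*U)/(U + (-3 - U)) = (2*U)/(-3) = (2*U)*(-⅓) = -2*U/3)
29572*d(8) = 29572*(-⅔*8) = 29572*(-16/3) = -473152/3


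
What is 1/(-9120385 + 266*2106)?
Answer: -1/8560189 ≈ -1.1682e-7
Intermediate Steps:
1/(-9120385 + 266*2106) = 1/(-9120385 + 560196) = 1/(-8560189) = -1/8560189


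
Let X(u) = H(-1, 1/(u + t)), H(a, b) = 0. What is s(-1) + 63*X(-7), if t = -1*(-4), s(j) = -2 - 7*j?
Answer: 5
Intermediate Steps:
s(j) = -2 - 7*j
t = 4
X(u) = 0
s(-1) + 63*X(-7) = (-2 - 7*(-1)) + 63*0 = (-2 + 7) + 0 = 5 + 0 = 5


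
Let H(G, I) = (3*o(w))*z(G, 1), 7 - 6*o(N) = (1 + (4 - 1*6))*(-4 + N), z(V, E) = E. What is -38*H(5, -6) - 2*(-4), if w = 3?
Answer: -106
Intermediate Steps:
o(N) = ½ + N/6 (o(N) = 7/6 - (1 + (4 - 1*6))*(-4 + N)/6 = 7/6 - (1 + (4 - 6))*(-4 + N)/6 = 7/6 - (1 - 2)*(-4 + N)/6 = 7/6 - (-1)*(-4 + N)/6 = 7/6 - (4 - N)/6 = 7/6 + (-⅔ + N/6) = ½ + N/6)
H(G, I) = 3 (H(G, I) = (3*(½ + (⅙)*3))*1 = (3*(½ + ½))*1 = (3*1)*1 = 3*1 = 3)
-38*H(5, -6) - 2*(-4) = -38*3 - 2*(-4) = -114 + 8 = -106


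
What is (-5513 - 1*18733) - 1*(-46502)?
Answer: 22256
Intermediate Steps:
(-5513 - 1*18733) - 1*(-46502) = (-5513 - 18733) + 46502 = -24246 + 46502 = 22256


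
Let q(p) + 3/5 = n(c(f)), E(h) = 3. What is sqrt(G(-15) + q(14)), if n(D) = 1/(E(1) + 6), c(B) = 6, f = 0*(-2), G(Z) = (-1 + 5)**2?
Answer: sqrt(3490)/15 ≈ 3.9384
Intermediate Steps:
G(Z) = 16 (G(Z) = 4**2 = 16)
f = 0
n(D) = 1/9 (n(D) = 1/(3 + 6) = 1/9)
q(p) = -22/45 (q(p) = -3/5 + 1/9 = -22/45)
sqrt(G(-15) + q(14)) = sqrt(16 - 22/45) = sqrt(698/45) = sqrt(3490)/15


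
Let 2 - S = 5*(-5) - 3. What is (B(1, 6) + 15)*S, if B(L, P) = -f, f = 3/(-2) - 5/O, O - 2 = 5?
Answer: 3615/7 ≈ 516.43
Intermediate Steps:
O = 7 (O = 2 + 5 = 7)
S = 30 (S = 2 - (5*(-5) - 3) = 2 - (-25 - 3) = 2 - 1*(-28) = 2 + 28 = 30)
f = -31/14 (f = 3/(-2) - 5/7 = 3*(-½) - 5*⅐ = -3/2 - 5/7 = -31/14 ≈ -2.2143)
B(L, P) = 31/14 (B(L, P) = -1*(-31/14) = 31/14)
(B(1, 6) + 15)*S = (31/14 + 15)*30 = (241/14)*30 = 3615/7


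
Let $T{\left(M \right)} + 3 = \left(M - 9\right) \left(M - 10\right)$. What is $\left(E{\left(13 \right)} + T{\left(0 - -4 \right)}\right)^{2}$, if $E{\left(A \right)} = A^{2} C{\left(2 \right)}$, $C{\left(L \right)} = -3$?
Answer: $230400$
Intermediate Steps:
$T{\left(M \right)} = -3 + \left(-10 + M\right) \left(-9 + M\right)$ ($T{\left(M \right)} = -3 + \left(M - 9\right) \left(M - 10\right) = -3 + \left(-9 + M\right) \left(-10 + M\right) = -3 + \left(-10 + M\right) \left(-9 + M\right)$)
$E{\left(A \right)} = - 3 A^{2}$ ($E{\left(A \right)} = A^{2} \left(-3\right) = - 3 A^{2}$)
$\left(E{\left(13 \right)} + T{\left(0 - -4 \right)}\right)^{2} = \left(- 3 \cdot 13^{2} + \left(87 + \left(0 - -4\right)^{2} - 19 \left(0 - -4\right)\right)\right)^{2} = \left(\left(-3\right) 169 + \left(87 + \left(0 + 4\right)^{2} - 19 \left(0 + 4\right)\right)\right)^{2} = \left(-507 + \left(87 + 4^{2} - 76\right)\right)^{2} = \left(-507 + \left(87 + 16 - 76\right)\right)^{2} = \left(-507 + 27\right)^{2} = \left(-480\right)^{2} = 230400$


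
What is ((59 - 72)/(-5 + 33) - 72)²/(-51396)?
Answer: -4116841/40294464 ≈ -0.10217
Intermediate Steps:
((59 - 72)/(-5 + 33) - 72)²/(-51396) = (-13/28 - 72)²*(-1/51396) = (-2029/28)²*(-1/51396) = (4116841/784)*(-1/51396) = -4116841/40294464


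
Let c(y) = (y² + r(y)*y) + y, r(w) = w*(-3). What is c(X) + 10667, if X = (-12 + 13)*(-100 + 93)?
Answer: 10562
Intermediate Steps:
r(w) = -3*w
X = -7 (X = 1*(-7) = -7)
c(y) = y - 2*y² (c(y) = (y² + (-3*y)*y) + y = (y² - 3*y²) + y = -2*y² + y = y - 2*y²)
c(X) + 10667 = -7*(1 - 2*(-7)) + 10667 = -7*(1 + 14) + 10667 = -7*15 + 10667 = -105 + 10667 = 10562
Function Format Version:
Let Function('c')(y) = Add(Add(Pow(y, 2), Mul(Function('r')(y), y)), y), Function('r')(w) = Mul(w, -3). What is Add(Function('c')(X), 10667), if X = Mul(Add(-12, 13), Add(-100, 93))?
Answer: 10562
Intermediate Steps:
Function('r')(w) = Mul(-3, w)
X = -7 (X = Mul(1, -7) = -7)
Function('c')(y) = Add(y, Mul(-2, Pow(y, 2))) (Function('c')(y) = Add(Add(Pow(y, 2), Mul(Mul(-3, y), y)), y) = Add(Add(Pow(y, 2), Mul(-3, Pow(y, 2))), y) = Add(Mul(-2, Pow(y, 2)), y) = Add(y, Mul(-2, Pow(y, 2))))
Add(Function('c')(X), 10667) = Add(Mul(-7, Add(1, Mul(-2, -7))), 10667) = Add(Mul(-7, Add(1, 14)), 10667) = Add(Mul(-7, 15), 10667) = Add(-105, 10667) = 10562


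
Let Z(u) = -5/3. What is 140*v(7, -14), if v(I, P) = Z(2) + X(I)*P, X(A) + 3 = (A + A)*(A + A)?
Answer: -1135540/3 ≈ -3.7851e+5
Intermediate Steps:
Z(u) = -5/3 (Z(u) = -5*1/3 = -5/3)
X(A) = -3 + 4*A**2 (X(A) = -3 + (A + A)*(A + A) = -3 + (2*A)*(2*A) = -3 + 4*A**2)
v(I, P) = -5/3 + P*(-3 + 4*I**2) (v(I, P) = -5/3 + (-3 + 4*I**2)*P = -5/3 + P*(-3 + 4*I**2))
140*v(7, -14) = 140*(-5/3 - 14*(-3 + 4*7**2)) = 140*(-5/3 - 14*(-3 + 4*49)) = 140*(-5/3 - 14*(-3 + 196)) = 140*(-5/3 - 14*193) = 140*(-5/3 - 2702) = 140*(-8111/3) = -1135540/3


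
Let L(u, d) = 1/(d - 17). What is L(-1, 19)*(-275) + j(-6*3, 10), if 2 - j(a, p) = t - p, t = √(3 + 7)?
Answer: -251/2 - √10 ≈ -128.66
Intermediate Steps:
L(u, d) = 1/(-17 + d)
t = √10 ≈ 3.1623
j(a, p) = 2 + p - √10 (j(a, p) = 2 - (√10 - p) = 2 + (p - √10) = 2 + p - √10)
L(-1, 19)*(-275) + j(-6*3, 10) = -275/(-17 + 19) + (2 + 10 - √10) = -275/2 + (12 - √10) = -251/2 - √10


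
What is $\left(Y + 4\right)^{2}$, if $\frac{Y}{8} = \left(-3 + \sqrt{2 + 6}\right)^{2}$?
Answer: $38032 - 26880 \sqrt{2} \approx 17.939$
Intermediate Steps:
$Y = 8 \left(-3 + 2 \sqrt{2}\right)^{2}$ ($Y = 8 \left(-3 + \sqrt{2 + 6}\right)^{2} = 8 \left(-3 + \sqrt{8}\right)^{2} = 8 \left(-3 + 2 \sqrt{2}\right)^{2} \approx 0.2355$)
$\left(Y + 4\right)^{2} = \left(\left(136 - 96 \sqrt{2}\right) + 4\right)^{2} = \left(140 - 96 \sqrt{2}\right)^{2}$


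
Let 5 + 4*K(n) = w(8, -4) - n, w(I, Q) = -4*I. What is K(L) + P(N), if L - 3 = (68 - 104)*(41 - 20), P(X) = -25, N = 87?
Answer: 154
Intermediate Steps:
L = -753 (L = 3 + (68 - 104)*(41 - 20) = 3 - 36*21 = 3 - 756 = -753)
K(n) = -37/4 - n/4 (K(n) = -5/4 + (-4*8 - n)/4 = -5/4 + (-32 - n)/4 = -5/4 + (-8 - n/4) = -37/4 - n/4)
K(L) + P(N) = (-37/4 - ¼*(-753)) - 25 = (-37/4 + 753/4) - 25 = 179 - 25 = 154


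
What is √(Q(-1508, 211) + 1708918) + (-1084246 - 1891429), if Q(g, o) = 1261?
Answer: -2975675 + √1710179 ≈ -2.9744e+6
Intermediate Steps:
√(Q(-1508, 211) + 1708918) + (-1084246 - 1891429) = √(1261 + 1708918) + (-1084246 - 1891429) = √1710179 - 2975675 = -2975675 + √1710179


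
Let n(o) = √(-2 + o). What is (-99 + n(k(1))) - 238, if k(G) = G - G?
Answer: -337 + I*√2 ≈ -337.0 + 1.4142*I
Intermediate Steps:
k(G) = 0
(-99 + n(k(1))) - 238 = (-99 + √(-2 + 0)) - 238 = (-99 + √(-2)) - 238 = (-99 + I*√2) - 238 = -337 + I*√2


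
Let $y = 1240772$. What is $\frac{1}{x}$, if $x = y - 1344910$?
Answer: $- \frac{1}{104138} \approx -9.6026 \cdot 10^{-6}$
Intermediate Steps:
$x = -104138$ ($x = 1240772 - 1344910 = -104138$)
$\frac{1}{x} = \frac{1}{-104138} = - \frac{1}{104138}$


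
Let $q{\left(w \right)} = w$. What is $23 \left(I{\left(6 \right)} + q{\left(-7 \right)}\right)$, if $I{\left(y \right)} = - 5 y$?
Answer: $-851$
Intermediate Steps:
$23 \left(I{\left(6 \right)} + q{\left(-7 \right)}\right) = 23 \left(\left(-5\right) 6 - 7\right) = 23 \left(-30 - 7\right) = 23 \left(-37\right) = -851$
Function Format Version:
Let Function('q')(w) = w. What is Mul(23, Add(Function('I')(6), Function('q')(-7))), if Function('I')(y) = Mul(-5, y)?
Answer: -851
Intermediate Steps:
Mul(23, Add(Function('I')(6), Function('q')(-7))) = Mul(23, Add(Mul(-5, 6), -7)) = Mul(23, Add(-30, -7)) = Mul(23, -37) = -851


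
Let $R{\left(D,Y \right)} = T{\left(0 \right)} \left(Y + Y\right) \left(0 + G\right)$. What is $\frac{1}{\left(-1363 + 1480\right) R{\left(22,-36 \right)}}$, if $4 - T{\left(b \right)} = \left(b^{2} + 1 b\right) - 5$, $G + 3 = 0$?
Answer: $\frac{1}{227448} \approx 4.3966 \cdot 10^{-6}$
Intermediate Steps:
$G = -3$ ($G = -3 + 0 = -3$)
$T{\left(b \right)} = 9 - b - b^{2}$ ($T{\left(b \right)} = 4 - \left(\left(b^{2} + 1 b\right) - 5\right) = 4 - \left(\left(b^{2} + b\right) - 5\right) = 4 - \left(\left(b + b^{2}\right) - 5\right) = 4 - \left(-5 + b + b^{2}\right) = 9 - b - b^{2}$)
$R{\left(D,Y \right)} = - 54 Y$ ($R{\left(D,Y \right)} = \left(9 - 0 - 0^{2}\right) \left(Y + Y\right) \left(0 - 3\right) = \left(9 + 0 - 0\right) 2 Y \left(-3\right) = \left(9 + 0 + 0\right) \left(- 6 Y\right) = 9 \left(- 6 Y\right) = - 54 Y$)
$\frac{1}{\left(-1363 + 1480\right) R{\left(22,-36 \right)}} = \frac{1}{\left(-1363 + 1480\right) \left(\left(-54\right) \left(-36\right)\right)} = \frac{1}{117 \cdot 1944} = \frac{1}{117} \cdot \frac{1}{1944} = \frac{1}{227448}$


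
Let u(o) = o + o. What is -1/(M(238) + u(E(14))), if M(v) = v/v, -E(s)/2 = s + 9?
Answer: 1/91 ≈ 0.010989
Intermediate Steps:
E(s) = -18 - 2*s (E(s) = -2*(s + 9) = -2*(9 + s) = -18 - 2*s)
M(v) = 1
u(o) = 2*o
-1/(M(238) + u(E(14))) = -1/(1 + 2*(-18 - 2*14)) = -1/(1 + 2*(-18 - 28)) = -1/(1 + 2*(-46)) = -1/(1 - 92) = -1/(-91) = -1*(-1/91) = 1/91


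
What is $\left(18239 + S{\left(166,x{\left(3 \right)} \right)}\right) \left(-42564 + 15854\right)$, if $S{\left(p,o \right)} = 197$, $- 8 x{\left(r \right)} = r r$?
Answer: $-492425560$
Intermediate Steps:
$x{\left(r \right)} = - \frac{r^{2}}{8}$ ($x{\left(r \right)} = - \frac{r r}{8} = - \frac{r^{2}}{8}$)
$\left(18239 + S{\left(166,x{\left(3 \right)} \right)}\right) \left(-42564 + 15854\right) = \left(18239 + 197\right) \left(-42564 + 15854\right) = 18436 \left(-26710\right) = -492425560$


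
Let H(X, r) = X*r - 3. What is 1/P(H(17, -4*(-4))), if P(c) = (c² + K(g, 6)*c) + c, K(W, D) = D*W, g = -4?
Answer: 1/66174 ≈ 1.5112e-5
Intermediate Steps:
H(X, r) = -3 + X*r
P(c) = c² - 23*c (P(c) = (c² + (6*(-4))*c) + c = (c² - 24*c) + c = c² - 23*c)
1/P(H(17, -4*(-4))) = 1/((-3 + 17*(-4*(-4)))*(-23 + (-3 + 17*(-4*(-4))))) = 1/((-3 + 17*16)*(-23 + (-3 + 17*16))) = 1/((-3 + 272)*(-23 + (-3 + 272))) = 1/(269*(-23 + 269)) = 1/(269*246) = 1/66174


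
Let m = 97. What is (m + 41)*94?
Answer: 12972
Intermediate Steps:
(m + 41)*94 = (97 + 41)*94 = 138*94 = 12972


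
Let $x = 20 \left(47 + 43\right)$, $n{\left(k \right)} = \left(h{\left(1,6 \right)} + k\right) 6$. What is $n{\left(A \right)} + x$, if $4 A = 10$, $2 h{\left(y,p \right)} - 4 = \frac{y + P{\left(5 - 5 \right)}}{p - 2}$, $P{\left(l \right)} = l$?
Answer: $\frac{7311}{4} \approx 1827.8$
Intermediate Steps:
$h{\left(y,p \right)} = 2 + \frac{y}{2 \left(-2 + p\right)}$ ($h{\left(y,p \right)} = 2 + \frac{\left(y + \left(5 - 5\right)\right) \frac{1}{p - 2}}{2} = 2 + \frac{\left(y + 0\right) \frac{1}{-2 + p}}{2} = 2 + \frac{y \frac{1}{-2 + p}}{2} = 2 + \frac{y}{2 \left(-2 + p\right)}$)
$A = \frac{5}{2}$ ($A = \frac{1}{4} \cdot 10 = \frac{5}{2} \approx 2.5$)
$n{\left(k \right)} = \frac{51}{4} + 6 k$ ($n{\left(k \right)} = \left(\frac{-8 + 1 + 4 \cdot 6}{2 \left(-2 + 6\right)} + k\right) 6 = \left(\frac{-8 + 1 + 24}{2 \cdot 4} + k\right) 6 = \left(\frac{1}{2} \cdot \frac{1}{4} \cdot 17 + k\right) 6 = \left(\frac{17}{8} + k\right) 6 = \frac{51}{4} + 6 k$)
$x = 1800$ ($x = 20 \cdot 90 = 1800$)
$n{\left(A \right)} + x = \left(\frac{51}{4} + 6 \cdot \frac{5}{2}\right) + 1800 = \left(\frac{51}{4} + 15\right) + 1800 = \frac{111}{4} + 1800 = \frac{7311}{4}$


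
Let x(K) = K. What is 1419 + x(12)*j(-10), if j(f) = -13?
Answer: 1263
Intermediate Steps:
1419 + x(12)*j(-10) = 1419 + 12*(-13) = 1419 - 156 = 1263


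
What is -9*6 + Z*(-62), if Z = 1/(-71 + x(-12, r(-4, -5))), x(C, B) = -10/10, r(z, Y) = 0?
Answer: -1913/36 ≈ -53.139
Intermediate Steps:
x(C, B) = -1 (x(C, B) = -10*⅒ = -1)
Z = -1/72 (Z = 1/(-71 - 1) = 1/(-72) = -1/72 ≈ -0.013889)
-9*6 + Z*(-62) = -9*6 - 1/72*(-62) = -54 + 31/36 = -1913/36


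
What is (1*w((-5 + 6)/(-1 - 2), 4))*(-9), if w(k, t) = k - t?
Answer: 39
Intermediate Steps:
(1*w((-5 + 6)/(-1 - 2), 4))*(-9) = (1*((-5 + 6)/(-1 - 2) - 1*4))*(-9) = (1*(1/(-3) - 4))*(-9) = (1*(1*(-⅓) - 4))*(-9) = (1*(-⅓ - 4))*(-9) = (1*(-13/3))*(-9) = -13/3*(-9) = 39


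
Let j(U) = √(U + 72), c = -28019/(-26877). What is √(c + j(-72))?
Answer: √2605767/1581 ≈ 1.0210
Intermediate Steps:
c = 28019/26877 (c = -28019*(-1/26877) = 28019/26877 ≈ 1.0425)
j(U) = √(72 + U)
√(c + j(-72)) = √(28019/26877 + √(72 - 72)) = √(28019/26877 + √0) = √(28019/26877 + 0) = √(28019/26877) = √2605767/1581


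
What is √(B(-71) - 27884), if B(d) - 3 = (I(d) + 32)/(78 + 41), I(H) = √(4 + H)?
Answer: √(-394819033 + 119*I*√67)/119 ≈ 0.00020597 + 166.98*I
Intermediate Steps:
B(d) = 389/119 + √(4 + d)/119 (B(d) = 3 + (√(4 + d) + 32)/(78 + 41) = 3 + (32 + √(4 + d))/119 = 3 + (32 + √(4 + d))*(1/119) = 3 + (32/119 + √(4 + d)/119) = 389/119 + √(4 + d)/119)
√(B(-71) - 27884) = √((389/119 + √(4 - 71)/119) - 27884) = √((389/119 + √(-67)/119) - 27884) = √((389/119 + (I*√67)/119) - 27884) = √((389/119 + I*√67/119) - 27884) = √(-3317807/119 + I*√67/119)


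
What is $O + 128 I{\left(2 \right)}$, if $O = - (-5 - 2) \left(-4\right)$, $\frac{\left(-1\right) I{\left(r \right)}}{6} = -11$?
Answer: $8420$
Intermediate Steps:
$I{\left(r \right)} = 66$ ($I{\left(r \right)} = \left(-6\right) \left(-11\right) = 66$)
$O = -28$ ($O = - (-5 - 2) \left(-4\right) = \left(-1\right) \left(-7\right) \left(-4\right) = 7 \left(-4\right) = -28$)
$O + 128 I{\left(2 \right)} = -28 + 128 \cdot 66 = -28 + 8448 = 8420$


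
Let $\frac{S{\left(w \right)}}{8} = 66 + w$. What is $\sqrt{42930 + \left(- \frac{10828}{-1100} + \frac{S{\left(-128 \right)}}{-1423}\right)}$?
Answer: $\frac{\sqrt{263026292339283}}{78265} \approx 207.22$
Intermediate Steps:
$S{\left(w \right)} = 528 + 8 w$ ($S{\left(w \right)} = 8 \left(66 + w\right) = 528 + 8 w$)
$\sqrt{42930 + \left(- \frac{10828}{-1100} + \frac{S{\left(-128 \right)}}{-1423}\right)} = \sqrt{42930 + \left(- \frac{10828}{-1100} + \frac{528 + 8 \left(-128\right)}{-1423}\right)} = \sqrt{42930 + \left(\left(-10828\right) \left(- \frac{1}{1100}\right) + \left(528 - 1024\right) \left(- \frac{1}{1423}\right)\right)} = \sqrt{42930 + \left(\frac{2707}{275} - - \frac{496}{1423}\right)} = \sqrt{42930 + \left(\frac{2707}{275} + \frac{496}{1423}\right)} = \sqrt{42930 + \frac{3988461}{391325}} = \sqrt{\frac{16803570711}{391325}} = \frac{\sqrt{263026292339283}}{78265}$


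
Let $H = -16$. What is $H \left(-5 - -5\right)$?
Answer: $0$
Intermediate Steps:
$H \left(-5 - -5\right) = - 16 \left(-5 - -5\right) = - 16 \left(-5 + 5\right) = \left(-16\right) 0 = 0$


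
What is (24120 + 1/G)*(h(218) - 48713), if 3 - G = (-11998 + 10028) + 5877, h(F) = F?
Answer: -74860760805/64 ≈ -1.1697e+9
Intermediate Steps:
G = -3904 (G = 3 - ((-11998 + 10028) + 5877) = 3 - (-1970 + 5877) = 3 - 1*3907 = 3 - 3907 = -3904)
(24120 + 1/G)*(h(218) - 48713) = (24120 + 1/(-3904))*(218 - 48713) = (24120 - 1/3904)*(-48495) = (94164479/3904)*(-48495) = -74860760805/64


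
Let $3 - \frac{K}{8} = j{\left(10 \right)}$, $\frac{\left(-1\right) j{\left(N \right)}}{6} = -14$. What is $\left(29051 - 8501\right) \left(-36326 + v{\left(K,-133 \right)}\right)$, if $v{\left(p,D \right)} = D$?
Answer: $-749232450$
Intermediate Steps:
$j{\left(N \right)} = 84$ ($j{\left(N \right)} = \left(-6\right) \left(-14\right) = 84$)
$K = -648$ ($K = 24 - 672 = -648$)
$\left(29051 - 8501\right) \left(-36326 + v{\left(K,-133 \right)}\right) = \left(29051 - 8501\right) \left(-36326 - 133\right) = 20550 \left(-36459\right) = -749232450$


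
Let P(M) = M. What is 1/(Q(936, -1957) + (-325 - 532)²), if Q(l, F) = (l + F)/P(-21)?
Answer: 21/15424450 ≈ 1.3615e-6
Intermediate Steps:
Q(l, F) = -F/21 - l/21 (Q(l, F) = (l + F)/(-21) = (F + l)*(-1/21) = -F/21 - l/21)
1/(Q(936, -1957) + (-325 - 532)²) = 1/((-1/21*(-1957) - 1/21*936) + (-325 - 532)²) = 1/((1957/21 - 312/7) + (-857)²) = 1/(1021/21 + 734449) = 1/(15424450/21) = 21/15424450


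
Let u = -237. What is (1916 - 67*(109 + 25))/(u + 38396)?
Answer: -642/3469 ≈ -0.18507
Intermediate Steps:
(1916 - 67*(109 + 25))/(u + 38396) = (1916 - 67*(109 + 25))/(-237 + 38396) = (1916 - 67*134)/38159 = (1916 - 8978)*(1/38159) = -7062*1/38159 = -642/3469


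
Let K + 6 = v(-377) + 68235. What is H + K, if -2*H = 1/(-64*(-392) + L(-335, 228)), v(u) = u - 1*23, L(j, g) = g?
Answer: 3434317927/50632 ≈ 67829.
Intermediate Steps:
v(u) = -23 + u (v(u) = u - 23 = -23 + u)
H = -1/50632 (H = -1/(2*(-64*(-392) + 228)) = -1/(2*(25088 + 228)) = -½/25316 = -½*1/25316 = -1/50632 ≈ -1.9750e-5)
K = 67829 (K = -6 + ((-23 - 377) + 68235) = -6 + (-400 + 68235) = -6 + 67835 = 67829)
H + K = -1/50632 + 67829 = 3434317927/50632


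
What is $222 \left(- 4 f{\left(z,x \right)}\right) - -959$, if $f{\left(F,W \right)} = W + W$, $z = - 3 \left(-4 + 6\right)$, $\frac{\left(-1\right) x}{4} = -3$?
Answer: $-20353$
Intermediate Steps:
$x = 12$ ($x = \left(-4\right) \left(-3\right) = 12$)
$z = -6$ ($z = \left(-3\right) 2 = -6$)
$f{\left(F,W \right)} = 2 W$
$222 \left(- 4 f{\left(z,x \right)}\right) - -959 = 222 \left(- 4 \cdot 2 \cdot 12\right) - -959 = 222 \left(\left(-4\right) 24\right) + 959 = 222 \left(-96\right) + 959 = -21312 + 959 = -20353$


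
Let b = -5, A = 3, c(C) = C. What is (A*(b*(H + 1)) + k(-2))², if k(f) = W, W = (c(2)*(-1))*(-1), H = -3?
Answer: 1024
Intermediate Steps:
W = 2 (W = (2*(-1))*(-1) = -2*(-1) = 2)
k(f) = 2
(A*(b*(H + 1)) + k(-2))² = (3*(-5*(-3 + 1)) + 2)² = (3*(-5*(-2)) + 2)² = (3*10 + 2)² = (30 + 2)² = 32² = 1024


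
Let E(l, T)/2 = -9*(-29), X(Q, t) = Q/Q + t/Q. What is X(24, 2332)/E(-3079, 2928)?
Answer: 589/3132 ≈ 0.18806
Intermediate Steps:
X(Q, t) = 1 + t/Q
E(l, T) = 522 (E(l, T) = 2*(-9*(-29)) = 2*261 = 522)
X(24, 2332)/E(-3079, 2928) = ((24 + 2332)/24)/522 = ((1/24)*2356)*(1/522) = (589/6)*(1/522) = 589/3132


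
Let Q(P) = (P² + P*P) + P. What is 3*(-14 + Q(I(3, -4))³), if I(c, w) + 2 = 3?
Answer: 39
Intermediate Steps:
I(c, w) = 1 (I(c, w) = -2 + 3 = 1)
Q(P) = P + 2*P² (Q(P) = (P² + P²) + P = 2*P² + P = P + 2*P²)
3*(-14 + Q(I(3, -4))³) = 3*(-14 + (1*(1 + 2*1))³) = 3*(-14 + (1*(1 + 2))³) = 3*(-14 + (1*3)³) = 3*(-14 + 3³) = 3*(-14 + 27) = 3*13 = 39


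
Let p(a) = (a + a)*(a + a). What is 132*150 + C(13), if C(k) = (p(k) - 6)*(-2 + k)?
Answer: 27170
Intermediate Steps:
p(a) = 4*a² (p(a) = (2*a)*(2*a) = 4*a²)
C(k) = (-6 + 4*k²)*(-2 + k) (C(k) = (4*k² - 6)*(-2 + k) = (-6 + 4*k²)*(-2 + k))
132*150 + C(13) = 132*150 + (12 - 8*13² - 6*13 + 4*13³) = 19800 + (12 - 8*169 - 78 + 4*2197) = 19800 + (12 - 1352 - 78 + 8788) = 19800 + 7370 = 27170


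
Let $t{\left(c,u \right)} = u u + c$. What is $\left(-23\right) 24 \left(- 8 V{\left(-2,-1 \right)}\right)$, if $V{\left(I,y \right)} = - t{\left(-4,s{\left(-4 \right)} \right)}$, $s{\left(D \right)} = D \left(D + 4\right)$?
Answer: $17664$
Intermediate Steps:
$s{\left(D \right)} = D \left(4 + D\right)$
$t{\left(c,u \right)} = c + u^{2}$ ($t{\left(c,u \right)} = u^{2} + c = c + u^{2}$)
$V{\left(I,y \right)} = 4$ ($V{\left(I,y \right)} = - (-4 + \left(- 4 \left(4 - 4\right)\right)^{2}) = - (-4 + \left(\left(-4\right) 0\right)^{2}) = - (-4 + 0^{2}) = - (-4 + 0) = \left(-1\right) \left(-4\right) = 4$)
$\left(-23\right) 24 \left(- 8 V{\left(-2,-1 \right)}\right) = \left(-23\right) 24 \left(\left(-8\right) 4\right) = \left(-552\right) \left(-32\right) = 17664$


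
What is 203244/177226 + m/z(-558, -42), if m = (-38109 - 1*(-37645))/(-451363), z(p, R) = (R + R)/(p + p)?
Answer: 6630667422/5713804217 ≈ 1.1605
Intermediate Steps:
z(p, R) = R/p (z(p, R) = (2*R)/((2*p)) = (2*R)*(1/(2*p)) = R/p)
m = 464/451363 (m = (-38109 + 37645)*(-1/451363) = -464*(-1/451363) = 464/451363 ≈ 0.0010280)
203244/177226 + m/z(-558, -42) = 203244/177226 + 464/(451363*((-42/(-558)))) = 203244*(1/177226) + 464/(451363*((-42*(-1/558)))) = 101622/88613 + 464/(451363*(7/93)) = 101622/88613 + (464/451363)*(93/7) = 101622/88613 + 43152/3159541 = 6630667422/5713804217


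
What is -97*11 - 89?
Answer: -1156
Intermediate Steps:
-97*11 - 89 = -1067 - 89 = -1156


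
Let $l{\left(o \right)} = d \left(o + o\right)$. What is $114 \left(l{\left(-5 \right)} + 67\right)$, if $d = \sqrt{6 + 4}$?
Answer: $7638 - 1140 \sqrt{10} \approx 4033.0$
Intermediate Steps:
$d = \sqrt{10} \approx 3.1623$
$l{\left(o \right)} = 2 o \sqrt{10}$ ($l{\left(o \right)} = \sqrt{10} \left(o + o\right) = \sqrt{10} \cdot 2 o = 2 o \sqrt{10}$)
$114 \left(l{\left(-5 \right)} + 67\right) = 114 \left(2 \left(-5\right) \sqrt{10} + 67\right) = 114 \left(- 10 \sqrt{10} + 67\right) = 114 \left(67 - 10 \sqrt{10}\right) = 7638 - 1140 \sqrt{10}$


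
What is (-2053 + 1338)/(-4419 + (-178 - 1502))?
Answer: 715/6099 ≈ 0.11723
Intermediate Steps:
(-2053 + 1338)/(-4419 + (-178 - 1502)) = -715/(-4419 - 1680) = -715/(-6099) = -715*(-1/6099) = 715/6099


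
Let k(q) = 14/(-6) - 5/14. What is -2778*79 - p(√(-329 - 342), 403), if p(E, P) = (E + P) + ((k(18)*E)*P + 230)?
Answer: -220095 + 45497*I*√671/42 ≈ -2.201e+5 + 28060.0*I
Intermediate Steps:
k(q) = -113/42 (k(q) = 14*(-⅙) - 5*1/14 = -7/3 - 5/14 = -113/42)
p(E, P) = 230 + E + P - 113*E*P/42 (p(E, P) = (E + P) + ((-113*E/42)*P + 230) = (E + P) + (-113*E*P/42 + 230) = (E + P) + (230 - 113*E*P/42) = 230 + E + P - 113*E*P/42)
-2778*79 - p(√(-329 - 342), 403) = -2778*79 - (230 + √(-329 - 342) + 403 - 113/42*√(-329 - 342)*403) = -219462 - (230 + √(-671) + 403 - 113/42*√(-671)*403) = -219462 - (230 + I*√671 + 403 - 113/42*I*√671*403) = -219462 - (230 + I*√671 + 403 - 45539*I*√671/42) = -219462 - (633 - 45497*I*√671/42) = -219462 + (-633 + 45497*I*√671/42) = -220095 + 45497*I*√671/42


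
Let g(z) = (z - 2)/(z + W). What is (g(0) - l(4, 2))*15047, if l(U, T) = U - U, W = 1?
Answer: -30094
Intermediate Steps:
g(z) = (-2 + z)/(1 + z) (g(z) = (z - 2)/(z + 1) = (-2 + z)/(1 + z))
l(U, T) = 0
(g(0) - l(4, 2))*15047 = ((-2 + 0)/(1 + 0) - 1*0)*15047 = (-2/1 + 0)*15047 = (1*(-2) + 0)*15047 = (-2 + 0)*15047 = -2*15047 = -30094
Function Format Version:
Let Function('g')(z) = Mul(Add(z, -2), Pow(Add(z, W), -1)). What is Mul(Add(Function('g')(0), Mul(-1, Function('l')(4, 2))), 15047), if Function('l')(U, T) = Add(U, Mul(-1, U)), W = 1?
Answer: -30094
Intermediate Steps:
Function('g')(z) = Mul(Pow(Add(1, z), -1), Add(-2, z)) (Function('g')(z) = Mul(Add(z, -2), Pow(Add(z, 1), -1)) = Mul(Add(-2, z), Pow(Add(1, z), -1)) = Mul(Pow(Add(1, z), -1), Add(-2, z)))
Function('l')(U, T) = 0
Mul(Add(Function('g')(0), Mul(-1, Function('l')(4, 2))), 15047) = Mul(Add(Mul(Pow(Add(1, 0), -1), Add(-2, 0)), Mul(-1, 0)), 15047) = Mul(Add(Mul(Pow(1, -1), -2), 0), 15047) = Mul(Add(Mul(1, -2), 0), 15047) = Mul(Add(-2, 0), 15047) = Mul(-2, 15047) = -30094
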